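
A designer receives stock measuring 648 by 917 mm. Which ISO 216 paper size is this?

C1 (648 × 917 mm)

Aspect ratio 917/648 ≈ 1.415 — close to the ISO √2 ≈ 1.414.
In the C-series (envelope sizes, between A and B): C1 = 648 × 917 mm.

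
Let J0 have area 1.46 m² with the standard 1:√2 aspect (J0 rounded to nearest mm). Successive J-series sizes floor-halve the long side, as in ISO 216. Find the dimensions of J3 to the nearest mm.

359 × 508 mm

Let J0's short side be w mm. w · w√2 = 1.46 m² = 1,460,000 mm², so w ≈ 1016.1 mm and w√2 ≈ 1436.9 mm → J0 = 1016 × 1437 mm.
J1: ⌊1437/2⌋ × 1016 = 718 × 1016 mm
J2: ⌊1016/2⌋ × 718 = 508 × 718 mm
J3: ⌊718/2⌋ × 508 = 359 × 508 mm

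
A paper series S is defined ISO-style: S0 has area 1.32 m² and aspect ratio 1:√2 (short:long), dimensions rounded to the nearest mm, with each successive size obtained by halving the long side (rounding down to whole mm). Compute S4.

241 × 341 mm

Let S0's short side be w mm. w · w√2 = 1.32 m² = 1,320,000 mm², so w ≈ 966.1 mm and w√2 ≈ 1366.3 mm → S0 = 966 × 1366 mm.
S1: ⌊1366/2⌋ × 966 = 683 × 966 mm
S2: ⌊966/2⌋ × 683 = 483 × 683 mm
S3: ⌊683/2⌋ × 483 = 341 × 483 mm
S4: ⌊483/2⌋ × 341 = 241 × 341 mm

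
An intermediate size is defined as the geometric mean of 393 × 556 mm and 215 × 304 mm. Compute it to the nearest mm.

Short side: √(393 · 215) = √84495 ≈ 290.7 → 291 mm
Long side: √(556 · 304) = √169024 ≈ 411.1 → 411 mm

291 × 411 mm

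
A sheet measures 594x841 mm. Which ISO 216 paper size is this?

A1 (594 × 841 mm)

Aspect ratio 841/594 ≈ 1.416 — close to the ISO √2 ≈ 1.414.
In the A-series (A0 area = 1 m²): A1 = 594 × 841 mm.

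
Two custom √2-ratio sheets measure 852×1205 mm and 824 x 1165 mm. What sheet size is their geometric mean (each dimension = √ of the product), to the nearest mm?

Short side: √(852 · 824) = √702048 ≈ 837.9 → 838 mm
Long side: √(1205 · 1165) = √1403825 ≈ 1184.8 → 1185 mm

838 × 1185 mm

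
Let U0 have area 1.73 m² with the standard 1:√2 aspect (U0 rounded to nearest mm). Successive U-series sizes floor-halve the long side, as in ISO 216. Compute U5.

195 × 276 mm

Let U0's short side be w mm. w · w√2 = 1.73 m² = 1,730,000 mm², so w ≈ 1106.0 mm and w√2 ≈ 1564.2 mm → U0 = 1106 × 1564 mm.
U1: ⌊1564/2⌋ × 1106 = 782 × 1106 mm
U2: ⌊1106/2⌋ × 782 = 553 × 782 mm
U3: ⌊782/2⌋ × 553 = 391 × 553 mm
U4: ⌊553/2⌋ × 391 = 276 × 391 mm
U5: ⌊391/2⌋ × 276 = 195 × 276 mm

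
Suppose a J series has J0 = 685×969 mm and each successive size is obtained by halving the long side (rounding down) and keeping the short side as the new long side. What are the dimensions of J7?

60 × 85 mm

J1 = 484 × 685 mm (from J0 by 1 halving).
J2: ⌊685/2⌋ × 484 = 342 × 484 mm
J3: ⌊484/2⌋ × 342 = 242 × 342 mm
J4: ⌊342/2⌋ × 242 = 171 × 242 mm
J5: ⌊242/2⌋ × 171 = 121 × 171 mm
J6: ⌊171/2⌋ × 121 = 85 × 121 mm
J7: ⌊121/2⌋ × 85 = 60 × 85 mm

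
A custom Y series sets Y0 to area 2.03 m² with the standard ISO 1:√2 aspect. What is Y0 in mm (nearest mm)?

Let the short side be w mm. Then w · w√2 = 2.03 m² = 2,030,000 mm².
w² = 2,030,000/√2, so w ≈ 1198.1 mm; long side = w√2 ≈ 1694.4 mm.

1198 × 1694 mm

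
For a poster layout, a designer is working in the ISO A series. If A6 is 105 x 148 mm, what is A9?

37 × 52 mm

A7: ⌊148/2⌋ × 105 = 74 × 105 mm
A8: ⌊105/2⌋ × 74 = 52 × 74 mm
A9: ⌊74/2⌋ × 52 = 37 × 52 mm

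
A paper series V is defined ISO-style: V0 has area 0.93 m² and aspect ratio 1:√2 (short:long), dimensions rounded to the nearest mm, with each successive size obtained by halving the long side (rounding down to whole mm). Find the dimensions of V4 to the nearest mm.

Let V0's short side be w mm. w · w√2 = 0.93 m² = 930,000 mm², so w ≈ 810.9 mm and w√2 ≈ 1146.8 mm → V0 = 811 × 1147 mm.
V1: ⌊1147/2⌋ × 811 = 573 × 811 mm
V2: ⌊811/2⌋ × 573 = 405 × 573 mm
V3: ⌊573/2⌋ × 405 = 286 × 405 mm
V4: ⌊405/2⌋ × 286 = 202 × 286 mm

202 × 286 mm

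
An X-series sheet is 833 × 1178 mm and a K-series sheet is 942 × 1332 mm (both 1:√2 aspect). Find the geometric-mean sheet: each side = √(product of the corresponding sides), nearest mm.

Short side: √(833 · 942) = √784686 ≈ 885.8 → 886 mm
Long side: √(1178 · 1332) = √1569096 ≈ 1252.6 → 1253 mm

886 × 1253 mm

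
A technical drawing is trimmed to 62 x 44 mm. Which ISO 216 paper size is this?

B9 (44 × 62 mm)

Aspect ratio 62/44 ≈ 1.409 — close to the ISO √2 ≈ 1.414.
In the B-series (B0 = 1000 × 1414 mm): B9 = 44 × 62 mm.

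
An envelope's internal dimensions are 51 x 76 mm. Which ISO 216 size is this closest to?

A8 (52 × 74 mm)

Aspect ratio 76/51 ≈ 1.490 (ISO target is √2 ≈ 1.414).
In the A-series (A0 area = 1 m²): A8 = 52 × 74 mm.
Off by 3 mm total — nearest standard size.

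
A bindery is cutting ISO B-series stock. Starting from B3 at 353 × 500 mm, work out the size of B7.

B4: ⌊500/2⌋ × 353 = 250 × 353 mm
B5: ⌊353/2⌋ × 250 = 176 × 250 mm
B6: ⌊250/2⌋ × 176 = 125 × 176 mm
B7: ⌊176/2⌋ × 125 = 88 × 125 mm

88 × 125 mm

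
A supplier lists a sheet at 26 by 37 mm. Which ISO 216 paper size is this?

A10 (26 × 37 mm)

Aspect ratio 37/26 ≈ 1.423 — close to the ISO √2 ≈ 1.414.
In the A-series (A0 area = 1 m²): A10 = 26 × 37 mm.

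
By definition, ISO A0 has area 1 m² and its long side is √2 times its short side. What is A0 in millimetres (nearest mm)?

Let the short side be w mm. Then the long side is w√2 and w · w√2 = 10⁶ mm².
w² = 10⁶/√2, so w = 1000 / 2^(1/4) ≈ 840.9 mm; long side = 1000 · 2^(1/4) ≈ 1189.2 mm.

841 × 1189 mm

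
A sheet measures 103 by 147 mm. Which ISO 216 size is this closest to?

Aspect ratio 147/103 ≈ 1.427 — close to the ISO √2 ≈ 1.414.
In the A-series (A0 area = 1 m²): A6 = 105 × 148 mm.
Off by 3 mm total — nearest standard size.

A6 (105 × 148 mm)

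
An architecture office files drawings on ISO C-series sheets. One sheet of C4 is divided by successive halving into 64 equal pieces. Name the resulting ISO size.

C10

64 = 2^6, so 6 halving steps.
C4 → C5 → … → C10 after 6 steps.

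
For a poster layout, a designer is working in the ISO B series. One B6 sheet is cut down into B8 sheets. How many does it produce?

Each ISO step halves the sheet: 1 × B6 → 2 × B7 → 4 × B8
From B6 to B8 is 2 halving steps: 2^2 = 4.

4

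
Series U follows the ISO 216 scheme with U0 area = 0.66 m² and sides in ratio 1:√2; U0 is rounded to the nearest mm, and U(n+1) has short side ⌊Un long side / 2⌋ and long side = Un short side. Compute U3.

Let U0's short side be w mm. w · w√2 = 0.66 m² = 660,000 mm², so w ≈ 683.1 mm and w√2 ≈ 966.1 mm → U0 = 683 × 966 mm.
U1: ⌊966/2⌋ × 683 = 483 × 683 mm
U2: ⌊683/2⌋ × 483 = 341 × 483 mm
U3: ⌊483/2⌋ × 341 = 241 × 341 mm

241 × 341 mm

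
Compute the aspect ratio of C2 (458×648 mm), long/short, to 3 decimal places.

1.415

648 / 458 = 1.415
Matches √2 ≈ 1.414 — the ISO 216 defining ratio.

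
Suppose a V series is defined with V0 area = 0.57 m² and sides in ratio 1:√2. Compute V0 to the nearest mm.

Let the short side be w mm. Then w · w√2 = 0.57 m² = 570,000 mm².
w² = 570,000/√2, so w ≈ 634.9 mm; long side = w√2 ≈ 897.8 mm.

635 × 898 mm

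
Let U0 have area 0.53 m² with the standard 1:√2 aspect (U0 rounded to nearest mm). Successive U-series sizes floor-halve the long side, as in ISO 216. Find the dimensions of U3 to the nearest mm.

216 × 306 mm

Let U0's short side be w mm. w · w√2 = 0.53 m² = 530,000 mm², so w ≈ 612.2 mm and w√2 ≈ 865.8 mm → U0 = 612 × 866 mm.
U1: ⌊866/2⌋ × 612 = 433 × 612 mm
U2: ⌊612/2⌋ × 433 = 306 × 433 mm
U3: ⌊433/2⌋ × 306 = 216 × 306 mm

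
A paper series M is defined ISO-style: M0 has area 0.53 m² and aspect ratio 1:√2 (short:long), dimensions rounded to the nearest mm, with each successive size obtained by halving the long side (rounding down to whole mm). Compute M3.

Let M0's short side be w mm. w · w√2 = 0.53 m² = 530,000 mm², so w ≈ 612.2 mm and w√2 ≈ 865.8 mm → M0 = 612 × 866 mm.
M1: ⌊866/2⌋ × 612 = 433 × 612 mm
M2: ⌊612/2⌋ × 433 = 306 × 433 mm
M3: ⌊433/2⌋ × 306 = 216 × 306 mm

216 × 306 mm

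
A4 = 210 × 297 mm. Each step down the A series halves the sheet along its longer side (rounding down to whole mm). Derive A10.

26 × 37 mm

A5: ⌊297/2⌋ × 210 = 148 × 210 mm
A6: ⌊210/2⌋ × 148 = 105 × 148 mm
A7: ⌊148/2⌋ × 105 = 74 × 105 mm
A8: ⌊105/2⌋ × 74 = 52 × 74 mm
A9: ⌊74/2⌋ × 52 = 37 × 52 mm
A10: ⌊52/2⌋ × 37 = 26 × 37 mm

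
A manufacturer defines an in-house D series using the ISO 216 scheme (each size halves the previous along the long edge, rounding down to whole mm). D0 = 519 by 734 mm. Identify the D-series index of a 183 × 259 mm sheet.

D3

D0: 519 × 734 mm
D1: 367 × 519 mm
D2: 259 × 367 mm
D3: 183 × 259 mm
D4: 129 × 183 mm
→ matches D3.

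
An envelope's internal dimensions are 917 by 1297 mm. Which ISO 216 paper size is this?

C0 (917 × 1297 mm)

Aspect ratio 1297/917 ≈ 1.414 — close to the ISO √2 ≈ 1.414.
In the C-series (envelope sizes, between A and B): C0 = 917 × 1297 mm.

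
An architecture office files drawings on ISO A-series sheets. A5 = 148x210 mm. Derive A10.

26 × 37 mm

A6: ⌊210/2⌋ × 148 = 105 × 148 mm
A7: ⌊148/2⌋ × 105 = 74 × 105 mm
A8: ⌊105/2⌋ × 74 = 52 × 74 mm
A9: ⌊74/2⌋ × 52 = 37 × 52 mm
A10: ⌊52/2⌋ × 37 = 26 × 37 mm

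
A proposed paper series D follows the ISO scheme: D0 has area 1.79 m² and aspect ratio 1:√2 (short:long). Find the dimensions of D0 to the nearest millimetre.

1125 × 1591 mm

Let the short side be w mm. Then w · w√2 = 1.79 m² = 1,790,000 mm².
w² = 1,790,000/√2, so w ≈ 1125.0 mm; long side = w√2 ≈ 1591.1 mm.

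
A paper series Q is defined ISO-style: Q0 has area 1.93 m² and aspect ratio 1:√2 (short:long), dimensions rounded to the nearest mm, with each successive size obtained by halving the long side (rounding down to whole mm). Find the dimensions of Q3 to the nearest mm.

413 × 584 mm

Let Q0's short side be w mm. w · w√2 = 1.93 m² = 1,930,000 mm², so w ≈ 1168.2 mm and w√2 ≈ 1652.1 mm → Q0 = 1168 × 1652 mm.
Q1: ⌊1652/2⌋ × 1168 = 826 × 1168 mm
Q2: ⌊1168/2⌋ × 826 = 584 × 826 mm
Q3: ⌊826/2⌋ × 584 = 413 × 584 mm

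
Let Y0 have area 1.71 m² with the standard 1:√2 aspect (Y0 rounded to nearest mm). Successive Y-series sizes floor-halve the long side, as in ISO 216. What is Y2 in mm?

550 × 777 mm

Let Y0's short side be w mm. w · w√2 = 1.71 m² = 1,710,000 mm², so w ≈ 1099.6 mm and w√2 ≈ 1555.1 mm → Y0 = 1100 × 1555 mm.
Y1: ⌊1555/2⌋ × 1100 = 777 × 1100 mm
Y2: ⌊1100/2⌋ × 777 = 550 × 777 mm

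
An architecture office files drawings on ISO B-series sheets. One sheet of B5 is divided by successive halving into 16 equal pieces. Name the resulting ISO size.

16 = 2^4, so 4 halving steps.
B5 → B6 → … → B9 after 4 steps.

B9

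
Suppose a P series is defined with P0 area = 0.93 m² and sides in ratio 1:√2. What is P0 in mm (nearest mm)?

811 × 1147 mm

Let the short side be w mm. Then w · w√2 = 0.93 m² = 930,000 mm².
w² = 930,000/√2, so w ≈ 810.9 mm; long side = w√2 ≈ 1146.8 mm.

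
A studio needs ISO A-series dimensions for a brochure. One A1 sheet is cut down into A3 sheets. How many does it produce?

A1 = 594 × 841 mm; A3 = 297 × 420 mm.
Each halving step doubles the count; 2 steps from A1 to A3.
2^2 = 4.

4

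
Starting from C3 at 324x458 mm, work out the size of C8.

57 × 81 mm

C4: ⌊458/2⌋ × 324 = 229 × 324 mm
C5: ⌊324/2⌋ × 229 = 162 × 229 mm
C6: ⌊229/2⌋ × 162 = 114 × 162 mm
C7: ⌊162/2⌋ × 114 = 81 × 114 mm
C8: ⌊114/2⌋ × 81 = 57 × 81 mm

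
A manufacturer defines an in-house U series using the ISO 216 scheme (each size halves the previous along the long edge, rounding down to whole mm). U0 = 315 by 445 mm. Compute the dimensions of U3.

U1: ⌊445/2⌋ × 315 = 222 × 315 mm
U2: ⌊315/2⌋ × 222 = 157 × 222 mm
U3: ⌊222/2⌋ × 157 = 111 × 157 mm

111 × 157 mm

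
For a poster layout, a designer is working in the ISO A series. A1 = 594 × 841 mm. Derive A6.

A2: ⌊841/2⌋ × 594 = 420 × 594 mm
A3: ⌊594/2⌋ × 420 = 297 × 420 mm
A4: ⌊420/2⌋ × 297 = 210 × 297 mm
A5: ⌊297/2⌋ × 210 = 148 × 210 mm
A6: ⌊210/2⌋ × 148 = 105 × 148 mm

105 × 148 mm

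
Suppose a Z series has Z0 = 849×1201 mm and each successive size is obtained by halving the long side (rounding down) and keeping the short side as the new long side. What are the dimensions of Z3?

300 × 424 mm

Z1: ⌊1201/2⌋ × 849 = 600 × 849 mm
Z2: ⌊849/2⌋ × 600 = 424 × 600 mm
Z3: ⌊600/2⌋ × 424 = 300 × 424 mm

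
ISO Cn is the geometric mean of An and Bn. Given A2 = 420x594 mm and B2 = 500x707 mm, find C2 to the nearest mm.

Short side: √(420 · 500) = √210000 ≈ 458.3 → 458 mm
Long side: √(594 · 707) = √419958 ≈ 648.0 → 648 mm

458 × 648 mm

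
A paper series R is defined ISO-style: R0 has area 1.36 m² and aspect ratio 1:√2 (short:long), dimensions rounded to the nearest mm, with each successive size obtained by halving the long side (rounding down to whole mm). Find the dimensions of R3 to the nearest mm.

Let R0's short side be w mm. w · w√2 = 1.36 m² = 1,360,000 mm², so w ≈ 980.6 mm and w√2 ≈ 1386.8 mm → R0 = 981 × 1387 mm.
R1: ⌊1387/2⌋ × 981 = 693 × 981 mm
R2: ⌊981/2⌋ × 693 = 490 × 693 mm
R3: ⌊693/2⌋ × 490 = 346 × 490 mm

346 × 490 mm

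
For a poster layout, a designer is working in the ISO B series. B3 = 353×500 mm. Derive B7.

B4: ⌊500/2⌋ × 353 = 250 × 353 mm
B5: ⌊353/2⌋ × 250 = 176 × 250 mm
B6: ⌊250/2⌋ × 176 = 125 × 176 mm
B7: ⌊176/2⌋ × 125 = 88 × 125 mm

88 × 125 mm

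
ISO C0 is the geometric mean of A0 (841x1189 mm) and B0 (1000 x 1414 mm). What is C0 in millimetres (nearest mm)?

917 × 1297 mm

Short: √(841 · 1000) = √841000 ≈ 917.1 mm.
Long: √(1189 · 1414) = √1681246 ≈ 1296.6 mm.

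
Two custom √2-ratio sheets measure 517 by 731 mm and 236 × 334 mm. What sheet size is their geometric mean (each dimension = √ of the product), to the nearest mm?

Short side: √(517 · 236) = √122012 ≈ 349.3 → 349 mm
Long side: √(731 · 334) = √244154 ≈ 494.1 → 494 mm

349 × 494 mm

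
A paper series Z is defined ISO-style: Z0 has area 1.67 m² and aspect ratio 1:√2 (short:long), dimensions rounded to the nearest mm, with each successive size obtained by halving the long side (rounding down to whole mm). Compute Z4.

Let Z0's short side be w mm. w · w√2 = 1.67 m² = 1,670,000 mm², so w ≈ 1086.7 mm and w√2 ≈ 1536.8 mm → Z0 = 1087 × 1537 mm.
Z1: ⌊1537/2⌋ × 1087 = 768 × 1087 mm
Z2: ⌊1087/2⌋ × 768 = 543 × 768 mm
Z3: ⌊768/2⌋ × 543 = 384 × 543 mm
Z4: ⌊543/2⌋ × 384 = 271 × 384 mm

271 × 384 mm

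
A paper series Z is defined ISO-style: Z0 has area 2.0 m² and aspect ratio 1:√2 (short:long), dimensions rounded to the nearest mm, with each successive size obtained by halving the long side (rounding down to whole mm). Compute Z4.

Let Z0's short side be w mm. w · w√2 = 2.0 m² = 2,000,000 mm², so w ≈ 1189.2 mm and w√2 ≈ 1681.8 mm → Z0 = 1189 × 1682 mm.
Z1: ⌊1682/2⌋ × 1189 = 841 × 1189 mm
Z2: ⌊1189/2⌋ × 841 = 594 × 841 mm
Z3: ⌊841/2⌋ × 594 = 420 × 594 mm
Z4: ⌊594/2⌋ × 420 = 297 × 420 mm

297 × 420 mm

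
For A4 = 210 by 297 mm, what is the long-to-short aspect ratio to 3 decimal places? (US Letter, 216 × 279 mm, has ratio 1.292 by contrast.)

1.414

297 / 210 = 1.414
Matches √2 ≈ 1.414 — the ISO 216 defining ratio.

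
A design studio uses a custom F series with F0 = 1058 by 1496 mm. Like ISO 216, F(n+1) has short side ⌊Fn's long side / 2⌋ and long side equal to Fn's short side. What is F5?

187 × 264 mm

F1: ⌊1496/2⌋ × 1058 = 748 × 1058 mm
F2: ⌊1058/2⌋ × 748 = 529 × 748 mm
F3: ⌊748/2⌋ × 529 = 374 × 529 mm
F4: ⌊529/2⌋ × 374 = 264 × 374 mm
F5: ⌊374/2⌋ × 264 = 187 × 264 mm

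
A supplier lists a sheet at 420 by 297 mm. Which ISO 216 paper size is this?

Aspect ratio 420/297 ≈ 1.414 — close to the ISO √2 ≈ 1.414.
In the A-series (A0 area = 1 m²): A3 = 297 × 420 mm.

A3 (297 × 420 mm)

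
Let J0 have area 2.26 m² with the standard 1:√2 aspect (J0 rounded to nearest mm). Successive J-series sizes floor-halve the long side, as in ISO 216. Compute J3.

Let J0's short side be w mm. w · w√2 = 2.26 m² = 2,260,000 mm², so w ≈ 1264.1 mm and w√2 ≈ 1787.8 mm → J0 = 1264 × 1788 mm.
J1: ⌊1788/2⌋ × 1264 = 894 × 1264 mm
J2: ⌊1264/2⌋ × 894 = 632 × 894 mm
J3: ⌊894/2⌋ × 632 = 447 × 632 mm

447 × 632 mm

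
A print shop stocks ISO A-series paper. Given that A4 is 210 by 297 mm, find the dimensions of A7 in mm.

74 × 105 mm

A5: ⌊297/2⌋ × 210 = 148 × 210 mm
A6: ⌊210/2⌋ × 148 = 105 × 148 mm
A7: ⌊148/2⌋ × 105 = 74 × 105 mm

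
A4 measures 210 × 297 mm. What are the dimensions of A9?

A5: ⌊297/2⌋ × 210 = 148 × 210 mm
A6: ⌊210/2⌋ × 148 = 105 × 148 mm
A7: ⌊148/2⌋ × 105 = 74 × 105 mm
A8: ⌊105/2⌋ × 74 = 52 × 74 mm
A9: ⌊74/2⌋ × 52 = 37 × 52 mm

37 × 52 mm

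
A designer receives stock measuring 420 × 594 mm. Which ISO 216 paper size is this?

Aspect ratio 594/420 ≈ 1.414 — close to the ISO √2 ≈ 1.414.
In the A-series (A0 area = 1 m²): A2 = 420 × 594 mm.

A2 (420 × 594 mm)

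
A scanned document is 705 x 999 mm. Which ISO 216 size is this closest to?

B1 (707 × 1000 mm)

Aspect ratio 999/705 ≈ 1.417 — close to the ISO √2 ≈ 1.414.
In the B-series (B0 = 1000 × 1414 mm): B1 = 707 × 1000 mm.
Off by 3 mm total — nearest standard size.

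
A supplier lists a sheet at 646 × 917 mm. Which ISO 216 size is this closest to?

Aspect ratio 917/646 ≈ 1.420 — close to the ISO √2 ≈ 1.414.
In the C-series (envelope sizes, between A and B): C1 = 648 × 917 mm.
Off by 2 mm total — nearest standard size.

C1 (648 × 917 mm)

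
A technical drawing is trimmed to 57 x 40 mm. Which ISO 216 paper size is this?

C9 (40 × 57 mm)

Aspect ratio 57/40 ≈ 1.425 — close to the ISO √2 ≈ 1.414.
In the C-series (envelope sizes, between A and B): C9 = 40 × 57 mm.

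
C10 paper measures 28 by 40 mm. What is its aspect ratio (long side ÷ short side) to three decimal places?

40 / 28 = 1.429
ISO 216 targets √2 ≈ 1.414; the +0.014 deviation is from mm rounding.

1.429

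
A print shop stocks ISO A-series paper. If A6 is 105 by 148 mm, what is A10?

A7: ⌊148/2⌋ × 105 = 74 × 105 mm
A8: ⌊105/2⌋ × 74 = 52 × 74 mm
A9: ⌊74/2⌋ × 52 = 37 × 52 mm
A10: ⌊52/2⌋ × 37 = 26 × 37 mm

26 × 37 mm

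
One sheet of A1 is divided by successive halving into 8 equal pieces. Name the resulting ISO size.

A4

8 = 2^3, so 3 halving steps.
A1 → A2 → … → A4 after 3 steps.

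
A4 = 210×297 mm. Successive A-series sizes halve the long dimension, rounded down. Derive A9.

37 × 52 mm

A5: ⌊297/2⌋ × 210 = 148 × 210 mm
A6: ⌊210/2⌋ × 148 = 105 × 148 mm
A7: ⌊148/2⌋ × 105 = 74 × 105 mm
A8: ⌊105/2⌋ × 74 = 52 × 74 mm
A9: ⌊74/2⌋ × 52 = 37 × 52 mm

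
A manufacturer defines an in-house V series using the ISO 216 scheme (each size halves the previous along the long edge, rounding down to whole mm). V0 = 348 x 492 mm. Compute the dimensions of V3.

V1 = 246 × 348 mm (from V0 by 1 halving).
V2: ⌊348/2⌋ × 246 = 174 × 246 mm
V3: ⌊246/2⌋ × 174 = 123 × 174 mm

123 × 174 mm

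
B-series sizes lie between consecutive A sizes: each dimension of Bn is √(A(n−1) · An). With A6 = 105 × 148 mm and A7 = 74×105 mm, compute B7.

88 × 125 mm

Short side: √(105 · 74) = √7770 ≈ 88.1 → 88 mm
Long side: √(148 · 105) = √15540 ≈ 124.7 → 125 mm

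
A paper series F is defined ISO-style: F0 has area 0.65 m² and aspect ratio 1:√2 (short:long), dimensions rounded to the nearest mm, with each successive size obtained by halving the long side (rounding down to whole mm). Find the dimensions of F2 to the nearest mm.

Let F0's short side be w mm. w · w√2 = 0.65 m² = 650,000 mm², so w ≈ 678.0 mm and w√2 ≈ 958.8 mm → F0 = 678 × 959 mm.
F1: ⌊959/2⌋ × 678 = 479 × 678 mm
F2: ⌊678/2⌋ × 479 = 339 × 479 mm

339 × 479 mm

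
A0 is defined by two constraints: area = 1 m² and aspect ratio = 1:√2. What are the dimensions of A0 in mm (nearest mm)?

841 × 1189 mm

Let the short side be w mm. Then the long side is w√2 and w · w√2 = 10⁶ mm².
w² = 10⁶/√2, so w = 1000 / 2^(1/4) ≈ 840.9 mm; long side = 1000 · 2^(1/4) ≈ 1189.2 mm.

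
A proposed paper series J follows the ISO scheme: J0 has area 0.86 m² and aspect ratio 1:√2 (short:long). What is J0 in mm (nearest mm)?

780 × 1103 mm

Let the short side be w mm. Then w · w√2 = 0.86 m² = 860,000 mm².
w² = 860,000/√2, so w ≈ 779.8 mm; long side = w√2 ≈ 1102.8 mm.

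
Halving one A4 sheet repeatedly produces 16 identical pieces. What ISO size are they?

A8

16 = 2^4, so 4 halving steps.
A4 → A5 → … → A8 after 4 steps.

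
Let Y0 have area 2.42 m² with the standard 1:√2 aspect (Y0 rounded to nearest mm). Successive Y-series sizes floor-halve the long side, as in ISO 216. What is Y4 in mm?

Let Y0's short side be w mm. w · w√2 = 2.42 m² = 2,420,000 mm², so w ≈ 1308.1 mm and w√2 ≈ 1850.0 mm → Y0 = 1308 × 1850 mm.
Y1: ⌊1850/2⌋ × 1308 = 925 × 1308 mm
Y2: ⌊1308/2⌋ × 925 = 654 × 925 mm
Y3: ⌊925/2⌋ × 654 = 462 × 654 mm
Y4: ⌊654/2⌋ × 462 = 327 × 462 mm

327 × 462 mm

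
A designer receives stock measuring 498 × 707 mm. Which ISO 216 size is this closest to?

B2 (500 × 707 mm)

Aspect ratio 707/498 ≈ 1.420 — close to the ISO √2 ≈ 1.414.
In the B-series (B0 = 1000 × 1414 mm): B2 = 500 × 707 mm.
Off by 2 mm total — nearest standard size.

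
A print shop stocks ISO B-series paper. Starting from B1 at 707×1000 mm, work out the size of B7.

88 × 125 mm

B2: ⌊1000/2⌋ × 707 = 500 × 707 mm
B3: ⌊707/2⌋ × 500 = 353 × 500 mm
B4: ⌊500/2⌋ × 353 = 250 × 353 mm
B5: ⌊353/2⌋ × 250 = 176 × 250 mm
B6: ⌊250/2⌋ × 176 = 125 × 176 mm
B7: ⌊176/2⌋ × 125 = 88 × 125 mm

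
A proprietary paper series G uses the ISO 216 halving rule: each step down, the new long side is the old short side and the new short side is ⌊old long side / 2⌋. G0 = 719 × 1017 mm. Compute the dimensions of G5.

G1: ⌊1017/2⌋ × 719 = 508 × 719 mm
G2: ⌊719/2⌋ × 508 = 359 × 508 mm
G3: ⌊508/2⌋ × 359 = 254 × 359 mm
G4: ⌊359/2⌋ × 254 = 179 × 254 mm
G5: ⌊254/2⌋ × 179 = 127 × 179 mm

127 × 179 mm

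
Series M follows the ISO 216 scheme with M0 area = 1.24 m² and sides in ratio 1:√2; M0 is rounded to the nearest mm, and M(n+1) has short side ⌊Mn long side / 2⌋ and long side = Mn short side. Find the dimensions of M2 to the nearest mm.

468 × 662 mm

Let M0's short side be w mm. w · w√2 = 1.24 m² = 1,240,000 mm², so w ≈ 936.4 mm and w√2 ≈ 1324.2 mm → M0 = 936 × 1324 mm.
M1: ⌊1324/2⌋ × 936 = 662 × 936 mm
M2: ⌊936/2⌋ × 662 = 468 × 662 mm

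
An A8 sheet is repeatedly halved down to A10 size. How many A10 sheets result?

Each ISO step halves the sheet: 1 × A8 → 2 × A9 → 4 × A10
From A8 to A10 is 2 halving steps: 2^2 = 4.

4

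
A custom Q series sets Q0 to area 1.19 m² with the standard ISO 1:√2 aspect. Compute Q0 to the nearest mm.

Let the short side be w mm. Then w · w√2 = 1.19 m² = 1,190,000 mm².
w² = 1,190,000/√2, so w ≈ 917.3 mm; long side = w√2 ≈ 1297.3 mm.

917 × 1297 mm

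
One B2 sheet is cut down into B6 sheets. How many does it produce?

Each ISO step halves the sheet: 1 × B2 → 2 × B3 → 4 × B4 → 8 × B5 → …
From B2 to B6 is 4 halving steps: 2^4 = 16.

16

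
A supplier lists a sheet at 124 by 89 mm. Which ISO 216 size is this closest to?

Aspect ratio 124/89 ≈ 1.393 (ISO target is √2 ≈ 1.414).
In the B-series (B0 = 1000 × 1414 mm): B7 = 88 × 125 mm.
Off by 2 mm total — nearest standard size.

B7 (88 × 125 mm)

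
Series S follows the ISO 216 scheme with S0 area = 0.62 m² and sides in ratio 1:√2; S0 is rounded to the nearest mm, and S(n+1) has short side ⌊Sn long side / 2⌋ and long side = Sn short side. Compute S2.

331 × 468 mm

Let S0's short side be w mm. w · w√2 = 0.62 m² = 620,000 mm², so w ≈ 662.1 mm and w√2 ≈ 936.4 mm → S0 = 662 × 936 mm.
S1: ⌊936/2⌋ × 662 = 468 × 662 mm
S2: ⌊662/2⌋ × 468 = 331 × 468 mm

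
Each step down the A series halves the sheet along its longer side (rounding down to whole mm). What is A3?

297 × 420 mm

A0 = 841 × 1189 mm (A0 has area 1 m², aspect 1:√2).
A1: ⌊1189/2⌋ × 841 = 594 × 841 mm
A2: ⌊841/2⌋ × 594 = 420 × 594 mm
A3: ⌊594/2⌋ × 420 = 297 × 420 mm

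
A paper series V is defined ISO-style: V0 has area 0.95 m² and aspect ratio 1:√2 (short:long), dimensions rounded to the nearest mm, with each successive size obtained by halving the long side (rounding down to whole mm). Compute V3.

Let V0's short side be w mm. w · w√2 = 0.95 m² = 950,000 mm², so w ≈ 819.6 mm and w√2 ≈ 1159.1 mm → V0 = 820 × 1159 mm.
V1: ⌊1159/2⌋ × 820 = 579 × 820 mm
V2: ⌊820/2⌋ × 579 = 410 × 579 mm
V3: ⌊579/2⌋ × 410 = 289 × 410 mm

289 × 410 mm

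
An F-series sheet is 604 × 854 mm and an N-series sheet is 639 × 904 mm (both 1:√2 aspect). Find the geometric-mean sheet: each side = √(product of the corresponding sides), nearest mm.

621 × 879 mm

Short side: √(604 · 639) = √385956 ≈ 621.3 → 621 mm
Long side: √(854 · 904) = √772016 ≈ 878.6 → 879 mm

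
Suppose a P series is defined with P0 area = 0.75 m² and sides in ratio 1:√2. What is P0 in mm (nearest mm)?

Let the short side be w mm. Then w · w√2 = 0.75 m² = 750,000 mm².
w² = 750,000/√2, so w ≈ 728.2 mm; long side = w√2 ≈ 1029.9 mm.

728 × 1030 mm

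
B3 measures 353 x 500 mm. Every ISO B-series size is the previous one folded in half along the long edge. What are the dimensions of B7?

B4: ⌊500/2⌋ × 353 = 250 × 353 mm
B5: ⌊353/2⌋ × 250 = 176 × 250 mm
B6: ⌊250/2⌋ × 176 = 125 × 176 mm
B7: ⌊176/2⌋ × 125 = 88 × 125 mm

88 × 125 mm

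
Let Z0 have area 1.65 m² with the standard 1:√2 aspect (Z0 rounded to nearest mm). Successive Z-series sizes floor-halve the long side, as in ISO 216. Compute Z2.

540 × 764 mm

Let Z0's short side be w mm. w · w√2 = 1.65 m² = 1,650,000 mm², so w ≈ 1080.2 mm and w√2 ≈ 1527.6 mm → Z0 = 1080 × 1528 mm.
Z1: ⌊1528/2⌋ × 1080 = 764 × 1080 mm
Z2: ⌊1080/2⌋ × 764 = 540 × 764 mm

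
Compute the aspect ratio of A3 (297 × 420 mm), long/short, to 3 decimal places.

1.414

420 / 297 = 1.414
Matches √2 ≈ 1.414 — the ISO 216 defining ratio.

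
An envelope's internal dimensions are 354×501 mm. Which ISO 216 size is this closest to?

B3 (353 × 500 mm)

Aspect ratio 501/354 ≈ 1.415 — close to the ISO √2 ≈ 1.414.
In the B-series (B0 = 1000 × 1414 mm): B3 = 353 × 500 mm.
Off by 2 mm total — nearest standard size.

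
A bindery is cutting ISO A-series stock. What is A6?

105 × 148 mm

A0 = 841 × 1189 mm (A0 has area 1 m², aspect 1:√2).
A1: ⌊1189/2⌋ × 841 = 594 × 841 mm
A2: ⌊841/2⌋ × 594 = 420 × 594 mm
A3: ⌊594/2⌋ × 420 = 297 × 420 mm
A4: ⌊420/2⌋ × 297 = 210 × 297 mm
A5: ⌊297/2⌋ × 210 = 148 × 210 mm
A6: ⌊210/2⌋ × 148 = 105 × 148 mm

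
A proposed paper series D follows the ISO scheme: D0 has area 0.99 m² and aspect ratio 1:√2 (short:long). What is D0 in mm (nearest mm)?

837 × 1183 mm

Let the short side be w mm. Then w · w√2 = 0.99 m² = 990,000 mm².
w² = 990,000/√2, so w ≈ 836.7 mm; long side = w√2 ≈ 1183.2 mm.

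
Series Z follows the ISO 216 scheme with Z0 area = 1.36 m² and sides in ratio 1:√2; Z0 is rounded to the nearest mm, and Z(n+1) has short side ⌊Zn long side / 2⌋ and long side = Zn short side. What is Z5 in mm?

Let Z0's short side be w mm. w · w√2 = 1.36 m² = 1,360,000 mm², so w ≈ 980.6 mm and w√2 ≈ 1386.8 mm → Z0 = 981 × 1387 mm.
Z1: ⌊1387/2⌋ × 981 = 693 × 981 mm
Z2: ⌊981/2⌋ × 693 = 490 × 693 mm
Z3: ⌊693/2⌋ × 490 = 346 × 490 mm
Z4: ⌊490/2⌋ × 346 = 245 × 346 mm
Z5: ⌊346/2⌋ × 245 = 173 × 245 mm

173 × 245 mm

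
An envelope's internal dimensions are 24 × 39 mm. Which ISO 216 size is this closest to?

Aspect ratio 39/24 ≈ 1.625 (ISO target is √2 ≈ 1.414).
In the A-series (A0 area = 1 m²): A10 = 26 × 37 mm.
Off by 4 mm total — nearest standard size.

A10 (26 × 37 mm)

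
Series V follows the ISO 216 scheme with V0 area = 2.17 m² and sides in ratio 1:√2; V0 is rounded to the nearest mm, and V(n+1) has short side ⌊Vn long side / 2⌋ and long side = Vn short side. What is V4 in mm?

309 × 438 mm

Let V0's short side be w mm. w · w√2 = 2.17 m² = 2,170,000 mm², so w ≈ 1238.7 mm and w√2 ≈ 1751.8 mm → V0 = 1239 × 1752 mm.
V1: ⌊1752/2⌋ × 1239 = 876 × 1239 mm
V2: ⌊1239/2⌋ × 876 = 619 × 876 mm
V3: ⌊876/2⌋ × 619 = 438 × 619 mm
V4: ⌊619/2⌋ × 438 = 309 × 438 mm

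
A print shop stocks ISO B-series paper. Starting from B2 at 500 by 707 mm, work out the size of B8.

B3: ⌊707/2⌋ × 500 = 353 × 500 mm
B4: ⌊500/2⌋ × 353 = 250 × 353 mm
B5: ⌊353/2⌋ × 250 = 176 × 250 mm
B6: ⌊250/2⌋ × 176 = 125 × 176 mm
B7: ⌊176/2⌋ × 125 = 88 × 125 mm
B8: ⌊125/2⌋ × 88 = 62 × 88 mm

62 × 88 mm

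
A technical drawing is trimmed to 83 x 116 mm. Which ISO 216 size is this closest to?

Aspect ratio 116/83 ≈ 1.398 (ISO target is √2 ≈ 1.414).
In the C-series (envelope sizes, between A and B): C7 = 81 × 114 mm.
Off by 4 mm total — nearest standard size.

C7 (81 × 114 mm)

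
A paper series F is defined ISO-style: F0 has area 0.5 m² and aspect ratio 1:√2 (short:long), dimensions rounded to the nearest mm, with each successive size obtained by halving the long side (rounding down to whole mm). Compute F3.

210 × 297 mm

Let F0's short side be w mm. w · w√2 = 0.5 m² = 500,000 mm², so w ≈ 594.6 mm and w√2 ≈ 840.9 mm → F0 = 595 × 841 mm.
F1: ⌊841/2⌋ × 595 = 420 × 595 mm
F2: ⌊595/2⌋ × 420 = 297 × 420 mm
F3: ⌊420/2⌋ × 297 = 210 × 297 mm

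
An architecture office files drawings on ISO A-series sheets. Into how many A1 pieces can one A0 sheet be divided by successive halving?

2

Each ISO step halves the sheet: 1 × A0 → 2 × A1
From A0 to A1 is 1 halving step: 2^1 = 2.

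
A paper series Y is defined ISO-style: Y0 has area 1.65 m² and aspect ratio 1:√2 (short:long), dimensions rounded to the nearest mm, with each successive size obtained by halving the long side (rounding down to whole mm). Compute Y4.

Let Y0's short side be w mm. w · w√2 = 1.65 m² = 1,650,000 mm², so w ≈ 1080.2 mm and w√2 ≈ 1527.6 mm → Y0 = 1080 × 1528 mm.
Y1: ⌊1528/2⌋ × 1080 = 764 × 1080 mm
Y2: ⌊1080/2⌋ × 764 = 540 × 764 mm
Y3: ⌊764/2⌋ × 540 = 382 × 540 mm
Y4: ⌊540/2⌋ × 382 = 270 × 382 mm

270 × 382 mm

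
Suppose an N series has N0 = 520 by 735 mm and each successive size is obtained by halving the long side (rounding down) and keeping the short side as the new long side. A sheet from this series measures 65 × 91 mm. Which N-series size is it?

N0: 520 × 735 mm
N1: 367 × 520 mm
N2: 260 × 367 mm
N3: 183 × 260 mm
N4: 130 × 183 mm
N5: 91 × 130 mm
N6: 65 × 91 mm
N7: 45 × 65 mm
→ matches N6.

N6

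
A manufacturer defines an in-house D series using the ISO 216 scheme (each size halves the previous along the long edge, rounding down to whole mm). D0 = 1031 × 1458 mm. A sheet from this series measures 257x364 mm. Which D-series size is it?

D0: 1031 × 1458 mm
D1: 729 × 1031 mm
D2: 515 × 729 mm
D3: 364 × 515 mm
D4: 257 × 364 mm
D5: 182 × 257 mm
→ matches D4.

D4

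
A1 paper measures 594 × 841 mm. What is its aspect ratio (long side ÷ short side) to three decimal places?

841 / 594 = 1.416
ISO 216 targets √2 ≈ 1.414; the +0.002 deviation is from mm rounding.

1.416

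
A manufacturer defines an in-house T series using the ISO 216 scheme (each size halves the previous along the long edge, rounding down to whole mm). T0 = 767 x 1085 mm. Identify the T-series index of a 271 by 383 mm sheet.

T0: 767 × 1085 mm
T1: 542 × 767 mm
T2: 383 × 542 mm
T3: 271 × 383 mm
T4: 191 × 271 mm
→ matches T3.

T3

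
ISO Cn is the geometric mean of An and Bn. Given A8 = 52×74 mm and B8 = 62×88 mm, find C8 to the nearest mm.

Short side: √(52 · 62) = √3224 ≈ 56.8 → 57 mm
Long side: √(74 · 88) = √6512 ≈ 80.7 → 81 mm

57 × 81 mm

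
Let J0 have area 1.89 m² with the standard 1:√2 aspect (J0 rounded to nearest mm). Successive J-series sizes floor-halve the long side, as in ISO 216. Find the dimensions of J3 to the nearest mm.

Let J0's short side be w mm. w · w√2 = 1.89 m² = 1,890,000 mm², so w ≈ 1156.0 mm and w√2 ≈ 1634.9 mm → J0 = 1156 × 1635 mm.
J1: ⌊1635/2⌋ × 1156 = 817 × 1156 mm
J2: ⌊1156/2⌋ × 817 = 578 × 817 mm
J3: ⌊817/2⌋ × 578 = 408 × 578 mm

408 × 578 mm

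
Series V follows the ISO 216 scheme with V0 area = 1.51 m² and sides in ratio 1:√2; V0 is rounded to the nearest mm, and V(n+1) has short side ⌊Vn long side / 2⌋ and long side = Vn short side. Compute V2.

Let V0's short side be w mm. w · w√2 = 1.51 m² = 1,510,000 mm², so w ≈ 1033.3 mm and w√2 ≈ 1461.3 mm → V0 = 1033 × 1461 mm.
V1: ⌊1461/2⌋ × 1033 = 730 × 1033 mm
V2: ⌊1033/2⌋ × 730 = 516 × 730 mm

516 × 730 mm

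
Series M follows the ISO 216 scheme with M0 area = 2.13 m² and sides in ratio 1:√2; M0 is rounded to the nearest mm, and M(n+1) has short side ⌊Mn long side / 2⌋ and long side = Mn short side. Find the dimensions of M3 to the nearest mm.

434 × 613 mm

Let M0's short side be w mm. w · w√2 = 2.13 m² = 2,130,000 mm², so w ≈ 1227.2 mm and w√2 ≈ 1735.6 mm → M0 = 1227 × 1736 mm.
M1: ⌊1736/2⌋ × 1227 = 868 × 1227 mm
M2: ⌊1227/2⌋ × 868 = 613 × 868 mm
M3: ⌊868/2⌋ × 613 = 434 × 613 mm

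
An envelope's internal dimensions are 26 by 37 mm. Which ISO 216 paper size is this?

A10 (26 × 37 mm)

Aspect ratio 37/26 ≈ 1.423 — close to the ISO √2 ≈ 1.414.
In the A-series (A0 area = 1 m²): A10 = 26 × 37 mm.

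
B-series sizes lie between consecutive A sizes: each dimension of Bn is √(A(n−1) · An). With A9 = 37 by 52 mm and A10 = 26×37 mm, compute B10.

31 × 44 mm

Short side: √(37 · 26) = √962 ≈ 31.0 → 31 mm
Long side: √(52 · 37) = √1924 ≈ 43.9 → 44 mm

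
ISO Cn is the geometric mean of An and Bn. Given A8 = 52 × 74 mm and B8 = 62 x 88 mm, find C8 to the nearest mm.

Short side: √(52 · 62) = √3224 ≈ 56.8 → 57 mm
Long side: √(74 · 88) = √6512 ≈ 80.7 → 81 mm

57 × 81 mm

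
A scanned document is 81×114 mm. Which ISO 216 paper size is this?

Aspect ratio 114/81 ≈ 1.407 — close to the ISO √2 ≈ 1.414.
In the C-series (envelope sizes, between A and B): C7 = 81 × 114 mm.

C7 (81 × 114 mm)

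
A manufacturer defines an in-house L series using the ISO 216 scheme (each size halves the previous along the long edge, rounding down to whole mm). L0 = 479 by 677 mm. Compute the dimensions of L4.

L1 = 338 × 479 mm (from L0 by 1 halving).
L2: ⌊479/2⌋ × 338 = 239 × 338 mm
L3: ⌊338/2⌋ × 239 = 169 × 239 mm
L4: ⌊239/2⌋ × 169 = 119 × 169 mm

119 × 169 mm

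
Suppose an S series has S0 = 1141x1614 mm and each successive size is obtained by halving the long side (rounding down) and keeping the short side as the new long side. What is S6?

142 × 201 mm

S1 = 807 × 1141 mm (from S0 by 1 halving).
S2: ⌊1141/2⌋ × 807 = 570 × 807 mm
S3: ⌊807/2⌋ × 570 = 403 × 570 mm
S4: ⌊570/2⌋ × 403 = 285 × 403 mm
S5: ⌊403/2⌋ × 285 = 201 × 285 mm
S6: ⌊285/2⌋ × 201 = 142 × 201 mm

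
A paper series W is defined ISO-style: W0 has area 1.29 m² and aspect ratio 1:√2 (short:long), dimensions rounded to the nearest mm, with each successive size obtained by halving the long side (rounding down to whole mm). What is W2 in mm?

Let W0's short side be w mm. w · w√2 = 1.29 m² = 1,290,000 mm², so w ≈ 955.1 mm and w√2 ≈ 1350.7 mm → W0 = 955 × 1351 mm.
W1: ⌊1351/2⌋ × 955 = 675 × 955 mm
W2: ⌊955/2⌋ × 675 = 477 × 675 mm

477 × 675 mm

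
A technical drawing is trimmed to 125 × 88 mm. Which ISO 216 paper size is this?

B7 (88 × 125 mm)

Aspect ratio 125/88 ≈ 1.420 — close to the ISO √2 ≈ 1.414.
In the B-series (B0 = 1000 × 1414 mm): B7 = 88 × 125 mm.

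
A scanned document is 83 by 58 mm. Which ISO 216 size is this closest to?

C8 (57 × 81 mm)

Aspect ratio 83/58 ≈ 1.431 (ISO target is √2 ≈ 1.414).
In the C-series (envelope sizes, between A and B): C8 = 57 × 81 mm.
Off by 3 mm total — nearest standard size.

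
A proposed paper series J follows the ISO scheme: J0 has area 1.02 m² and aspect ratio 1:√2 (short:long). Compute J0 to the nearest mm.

849 × 1201 mm

Let the short side be w mm. Then w · w√2 = 1.02 m² = 1,020,000 mm².
w² = 1,020,000/√2, so w ≈ 849.3 mm; long side = w√2 ≈ 1201.0 mm.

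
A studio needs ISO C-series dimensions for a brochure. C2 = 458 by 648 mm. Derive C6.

C3: ⌊648/2⌋ × 458 = 324 × 458 mm
C4: ⌊458/2⌋ × 324 = 229 × 324 mm
C5: ⌊324/2⌋ × 229 = 162 × 229 mm
C6: ⌊229/2⌋ × 162 = 114 × 162 mm

114 × 162 mm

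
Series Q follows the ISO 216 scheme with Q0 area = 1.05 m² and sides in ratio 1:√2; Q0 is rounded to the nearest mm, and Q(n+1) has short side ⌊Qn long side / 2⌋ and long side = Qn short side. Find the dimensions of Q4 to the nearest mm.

Let Q0's short side be w mm. w · w√2 = 1.05 m² = 1,050,000 mm², so w ≈ 861.7 mm and w√2 ≈ 1218.6 mm → Q0 = 862 × 1219 mm.
Q1: ⌊1219/2⌋ × 862 = 609 × 862 mm
Q2: ⌊862/2⌋ × 609 = 431 × 609 mm
Q3: ⌊609/2⌋ × 431 = 304 × 431 mm
Q4: ⌊431/2⌋ × 304 = 215 × 304 mm

215 × 304 mm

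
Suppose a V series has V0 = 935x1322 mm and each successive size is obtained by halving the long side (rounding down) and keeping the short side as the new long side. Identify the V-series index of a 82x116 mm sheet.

V7

V0: 935 × 1322 mm
V1: 661 × 935 mm
V2: 467 × 661 mm
V3: 330 × 467 mm
V4: 233 × 330 mm
V5: 165 × 233 mm
V6: 116 × 165 mm
V7: 82 × 116 mm
V8: 58 × 82 mm
→ matches V7.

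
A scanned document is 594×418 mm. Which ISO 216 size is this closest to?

Aspect ratio 594/418 ≈ 1.421 — close to the ISO √2 ≈ 1.414.
In the A-series (A0 area = 1 m²): A2 = 420 × 594 mm.
Off by 2 mm total — nearest standard size.

A2 (420 × 594 mm)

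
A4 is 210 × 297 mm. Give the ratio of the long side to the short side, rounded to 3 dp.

1.414

297 / 210 = 1.414
Matches √2 ≈ 1.414 — the ISO 216 defining ratio.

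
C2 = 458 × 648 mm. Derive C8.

C3: ⌊648/2⌋ × 458 = 324 × 458 mm
C4: ⌊458/2⌋ × 324 = 229 × 324 mm
C5: ⌊324/2⌋ × 229 = 162 × 229 mm
C6: ⌊229/2⌋ × 162 = 114 × 162 mm
C7: ⌊162/2⌋ × 114 = 81 × 114 mm
C8: ⌊114/2⌋ × 81 = 57 × 81 mm

57 × 81 mm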